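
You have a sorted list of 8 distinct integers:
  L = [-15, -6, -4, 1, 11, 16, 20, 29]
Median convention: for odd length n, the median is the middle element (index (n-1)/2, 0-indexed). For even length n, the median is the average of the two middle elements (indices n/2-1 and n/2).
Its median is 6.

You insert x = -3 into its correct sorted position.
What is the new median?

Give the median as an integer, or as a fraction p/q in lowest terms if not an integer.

Answer: 1

Derivation:
Old list (sorted, length 8): [-15, -6, -4, 1, 11, 16, 20, 29]
Old median = 6
Insert x = -3
Old length even (8). Middle pair: indices 3,4 = 1,11.
New length odd (9). New median = single middle element.
x = -3: 3 elements are < x, 5 elements are > x.
New sorted list: [-15, -6, -4, -3, 1, 11, 16, 20, 29]
New median = 1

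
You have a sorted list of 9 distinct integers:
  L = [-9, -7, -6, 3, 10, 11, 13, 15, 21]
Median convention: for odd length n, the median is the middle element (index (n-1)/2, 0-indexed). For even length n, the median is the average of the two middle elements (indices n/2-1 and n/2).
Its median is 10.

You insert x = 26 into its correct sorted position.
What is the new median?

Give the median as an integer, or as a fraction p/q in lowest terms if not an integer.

Old list (sorted, length 9): [-9, -7, -6, 3, 10, 11, 13, 15, 21]
Old median = 10
Insert x = 26
Old length odd (9). Middle was index 4 = 10.
New length even (10). New median = avg of two middle elements.
x = 26: 9 elements are < x, 0 elements are > x.
New sorted list: [-9, -7, -6, 3, 10, 11, 13, 15, 21, 26]
New median = 21/2

Answer: 21/2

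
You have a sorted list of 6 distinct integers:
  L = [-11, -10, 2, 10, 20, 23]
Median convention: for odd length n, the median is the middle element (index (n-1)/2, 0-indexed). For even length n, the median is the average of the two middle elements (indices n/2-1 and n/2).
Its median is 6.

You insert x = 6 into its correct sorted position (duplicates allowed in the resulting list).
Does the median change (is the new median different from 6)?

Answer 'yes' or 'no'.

Old median = 6
Insert x = 6
New median = 6
Changed? no

Answer: no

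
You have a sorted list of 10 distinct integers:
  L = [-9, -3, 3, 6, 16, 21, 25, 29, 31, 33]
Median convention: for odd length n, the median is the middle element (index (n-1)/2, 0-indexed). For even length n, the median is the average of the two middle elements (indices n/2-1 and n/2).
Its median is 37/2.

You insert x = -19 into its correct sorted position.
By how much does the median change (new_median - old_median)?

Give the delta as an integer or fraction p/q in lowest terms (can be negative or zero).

Answer: -5/2

Derivation:
Old median = 37/2
After inserting x = -19: new sorted = [-19, -9, -3, 3, 6, 16, 21, 25, 29, 31, 33]
New median = 16
Delta = 16 - 37/2 = -5/2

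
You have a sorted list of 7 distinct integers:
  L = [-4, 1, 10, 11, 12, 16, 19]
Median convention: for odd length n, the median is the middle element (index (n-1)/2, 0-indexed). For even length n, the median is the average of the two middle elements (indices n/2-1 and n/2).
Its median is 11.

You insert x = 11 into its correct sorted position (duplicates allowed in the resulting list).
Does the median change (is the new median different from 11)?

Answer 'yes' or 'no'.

Answer: no

Derivation:
Old median = 11
Insert x = 11
New median = 11
Changed? no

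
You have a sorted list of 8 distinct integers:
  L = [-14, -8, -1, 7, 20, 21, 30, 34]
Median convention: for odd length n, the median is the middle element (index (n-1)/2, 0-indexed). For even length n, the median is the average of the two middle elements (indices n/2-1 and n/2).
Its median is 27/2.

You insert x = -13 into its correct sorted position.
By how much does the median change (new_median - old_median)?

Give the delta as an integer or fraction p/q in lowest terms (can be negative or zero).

Answer: -13/2

Derivation:
Old median = 27/2
After inserting x = -13: new sorted = [-14, -13, -8, -1, 7, 20, 21, 30, 34]
New median = 7
Delta = 7 - 27/2 = -13/2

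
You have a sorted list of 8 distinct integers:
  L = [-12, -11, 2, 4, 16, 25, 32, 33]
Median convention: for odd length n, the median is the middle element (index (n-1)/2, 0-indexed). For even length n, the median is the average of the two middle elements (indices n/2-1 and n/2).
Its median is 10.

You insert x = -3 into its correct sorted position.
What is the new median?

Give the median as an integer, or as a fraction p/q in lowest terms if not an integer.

Answer: 4

Derivation:
Old list (sorted, length 8): [-12, -11, 2, 4, 16, 25, 32, 33]
Old median = 10
Insert x = -3
Old length even (8). Middle pair: indices 3,4 = 4,16.
New length odd (9). New median = single middle element.
x = -3: 2 elements are < x, 6 elements are > x.
New sorted list: [-12, -11, -3, 2, 4, 16, 25, 32, 33]
New median = 4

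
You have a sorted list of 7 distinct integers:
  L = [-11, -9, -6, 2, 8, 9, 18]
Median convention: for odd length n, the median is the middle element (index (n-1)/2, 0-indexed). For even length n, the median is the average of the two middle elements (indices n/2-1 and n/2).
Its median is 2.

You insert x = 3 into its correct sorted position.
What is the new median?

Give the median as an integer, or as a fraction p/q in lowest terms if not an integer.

Answer: 5/2

Derivation:
Old list (sorted, length 7): [-11, -9, -6, 2, 8, 9, 18]
Old median = 2
Insert x = 3
Old length odd (7). Middle was index 3 = 2.
New length even (8). New median = avg of two middle elements.
x = 3: 4 elements are < x, 3 elements are > x.
New sorted list: [-11, -9, -6, 2, 3, 8, 9, 18]
New median = 5/2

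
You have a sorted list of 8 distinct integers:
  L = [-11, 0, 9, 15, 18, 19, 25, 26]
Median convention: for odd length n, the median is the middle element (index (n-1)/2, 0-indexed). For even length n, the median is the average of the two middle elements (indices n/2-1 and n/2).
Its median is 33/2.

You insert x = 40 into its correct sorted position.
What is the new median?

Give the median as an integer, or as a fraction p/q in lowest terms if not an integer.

Answer: 18

Derivation:
Old list (sorted, length 8): [-11, 0, 9, 15, 18, 19, 25, 26]
Old median = 33/2
Insert x = 40
Old length even (8). Middle pair: indices 3,4 = 15,18.
New length odd (9). New median = single middle element.
x = 40: 8 elements are < x, 0 elements are > x.
New sorted list: [-11, 0, 9, 15, 18, 19, 25, 26, 40]
New median = 18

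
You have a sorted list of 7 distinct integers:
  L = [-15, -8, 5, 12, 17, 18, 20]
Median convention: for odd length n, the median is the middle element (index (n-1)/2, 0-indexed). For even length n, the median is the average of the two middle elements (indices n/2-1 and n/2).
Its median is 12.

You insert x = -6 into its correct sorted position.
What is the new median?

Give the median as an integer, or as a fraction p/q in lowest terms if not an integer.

Old list (sorted, length 7): [-15, -8, 5, 12, 17, 18, 20]
Old median = 12
Insert x = -6
Old length odd (7). Middle was index 3 = 12.
New length even (8). New median = avg of two middle elements.
x = -6: 2 elements are < x, 5 elements are > x.
New sorted list: [-15, -8, -6, 5, 12, 17, 18, 20]
New median = 17/2

Answer: 17/2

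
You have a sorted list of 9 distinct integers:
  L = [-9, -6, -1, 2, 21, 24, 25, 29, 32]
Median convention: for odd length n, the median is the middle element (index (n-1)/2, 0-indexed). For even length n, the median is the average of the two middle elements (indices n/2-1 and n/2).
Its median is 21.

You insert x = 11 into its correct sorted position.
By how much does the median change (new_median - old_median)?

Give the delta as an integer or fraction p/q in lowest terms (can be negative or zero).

Answer: -5

Derivation:
Old median = 21
After inserting x = 11: new sorted = [-9, -6, -1, 2, 11, 21, 24, 25, 29, 32]
New median = 16
Delta = 16 - 21 = -5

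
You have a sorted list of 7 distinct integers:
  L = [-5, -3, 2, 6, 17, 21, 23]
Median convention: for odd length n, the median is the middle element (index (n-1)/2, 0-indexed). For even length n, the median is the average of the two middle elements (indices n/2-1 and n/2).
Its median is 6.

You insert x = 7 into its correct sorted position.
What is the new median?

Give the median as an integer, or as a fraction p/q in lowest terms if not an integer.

Answer: 13/2

Derivation:
Old list (sorted, length 7): [-5, -3, 2, 6, 17, 21, 23]
Old median = 6
Insert x = 7
Old length odd (7). Middle was index 3 = 6.
New length even (8). New median = avg of two middle elements.
x = 7: 4 elements are < x, 3 elements are > x.
New sorted list: [-5, -3, 2, 6, 7, 17, 21, 23]
New median = 13/2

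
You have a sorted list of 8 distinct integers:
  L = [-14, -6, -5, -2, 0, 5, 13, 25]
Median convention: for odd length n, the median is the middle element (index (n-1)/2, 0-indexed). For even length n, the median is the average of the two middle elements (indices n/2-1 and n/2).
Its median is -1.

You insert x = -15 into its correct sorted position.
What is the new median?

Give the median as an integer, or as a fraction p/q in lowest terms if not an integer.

Answer: -2

Derivation:
Old list (sorted, length 8): [-14, -6, -5, -2, 0, 5, 13, 25]
Old median = -1
Insert x = -15
Old length even (8). Middle pair: indices 3,4 = -2,0.
New length odd (9). New median = single middle element.
x = -15: 0 elements are < x, 8 elements are > x.
New sorted list: [-15, -14, -6, -5, -2, 0, 5, 13, 25]
New median = -2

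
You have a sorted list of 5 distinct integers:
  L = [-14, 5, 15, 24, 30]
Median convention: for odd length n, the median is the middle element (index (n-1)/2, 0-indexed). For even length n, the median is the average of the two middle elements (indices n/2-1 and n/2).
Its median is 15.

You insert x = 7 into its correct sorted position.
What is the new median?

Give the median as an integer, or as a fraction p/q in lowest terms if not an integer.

Answer: 11

Derivation:
Old list (sorted, length 5): [-14, 5, 15, 24, 30]
Old median = 15
Insert x = 7
Old length odd (5). Middle was index 2 = 15.
New length even (6). New median = avg of two middle elements.
x = 7: 2 elements are < x, 3 elements are > x.
New sorted list: [-14, 5, 7, 15, 24, 30]
New median = 11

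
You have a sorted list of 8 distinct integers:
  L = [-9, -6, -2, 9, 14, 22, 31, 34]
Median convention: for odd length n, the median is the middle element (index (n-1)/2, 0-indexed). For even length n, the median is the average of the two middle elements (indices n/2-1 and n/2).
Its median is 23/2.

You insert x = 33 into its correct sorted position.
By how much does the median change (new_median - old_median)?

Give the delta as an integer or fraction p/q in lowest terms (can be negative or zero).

Answer: 5/2

Derivation:
Old median = 23/2
After inserting x = 33: new sorted = [-9, -6, -2, 9, 14, 22, 31, 33, 34]
New median = 14
Delta = 14 - 23/2 = 5/2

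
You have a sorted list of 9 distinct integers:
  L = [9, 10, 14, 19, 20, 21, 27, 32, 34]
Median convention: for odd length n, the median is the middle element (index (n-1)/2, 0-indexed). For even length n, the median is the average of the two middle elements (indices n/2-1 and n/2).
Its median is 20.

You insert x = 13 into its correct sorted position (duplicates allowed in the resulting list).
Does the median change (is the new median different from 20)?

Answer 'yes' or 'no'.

Old median = 20
Insert x = 13
New median = 39/2
Changed? yes

Answer: yes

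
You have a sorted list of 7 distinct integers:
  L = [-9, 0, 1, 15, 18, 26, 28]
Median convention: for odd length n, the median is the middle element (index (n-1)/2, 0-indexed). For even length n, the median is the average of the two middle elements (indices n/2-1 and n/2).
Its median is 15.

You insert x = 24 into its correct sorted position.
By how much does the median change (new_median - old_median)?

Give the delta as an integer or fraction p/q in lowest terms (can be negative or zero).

Old median = 15
After inserting x = 24: new sorted = [-9, 0, 1, 15, 18, 24, 26, 28]
New median = 33/2
Delta = 33/2 - 15 = 3/2

Answer: 3/2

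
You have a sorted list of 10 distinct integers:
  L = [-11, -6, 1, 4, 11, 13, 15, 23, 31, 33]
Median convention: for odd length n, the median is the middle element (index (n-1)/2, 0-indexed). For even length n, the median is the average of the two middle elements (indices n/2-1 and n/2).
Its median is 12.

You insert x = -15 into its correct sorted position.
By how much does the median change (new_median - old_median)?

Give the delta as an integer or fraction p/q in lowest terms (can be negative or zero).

Answer: -1

Derivation:
Old median = 12
After inserting x = -15: new sorted = [-15, -11, -6, 1, 4, 11, 13, 15, 23, 31, 33]
New median = 11
Delta = 11 - 12 = -1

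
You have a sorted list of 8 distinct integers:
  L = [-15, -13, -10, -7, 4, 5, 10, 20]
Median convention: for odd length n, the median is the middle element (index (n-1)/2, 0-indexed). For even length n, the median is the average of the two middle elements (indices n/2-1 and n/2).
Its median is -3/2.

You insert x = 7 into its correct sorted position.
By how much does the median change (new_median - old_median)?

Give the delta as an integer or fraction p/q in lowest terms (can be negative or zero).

Old median = -3/2
After inserting x = 7: new sorted = [-15, -13, -10, -7, 4, 5, 7, 10, 20]
New median = 4
Delta = 4 - -3/2 = 11/2

Answer: 11/2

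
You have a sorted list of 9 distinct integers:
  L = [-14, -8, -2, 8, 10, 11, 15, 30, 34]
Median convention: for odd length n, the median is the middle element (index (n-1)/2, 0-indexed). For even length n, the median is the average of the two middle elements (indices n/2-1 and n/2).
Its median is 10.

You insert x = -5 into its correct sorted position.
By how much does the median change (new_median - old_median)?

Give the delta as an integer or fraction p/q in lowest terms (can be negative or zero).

Old median = 10
After inserting x = -5: new sorted = [-14, -8, -5, -2, 8, 10, 11, 15, 30, 34]
New median = 9
Delta = 9 - 10 = -1

Answer: -1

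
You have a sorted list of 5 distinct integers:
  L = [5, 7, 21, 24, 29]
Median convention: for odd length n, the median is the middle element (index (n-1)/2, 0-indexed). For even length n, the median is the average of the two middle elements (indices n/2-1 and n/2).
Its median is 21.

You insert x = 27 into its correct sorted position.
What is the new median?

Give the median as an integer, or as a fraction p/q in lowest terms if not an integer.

Old list (sorted, length 5): [5, 7, 21, 24, 29]
Old median = 21
Insert x = 27
Old length odd (5). Middle was index 2 = 21.
New length even (6). New median = avg of two middle elements.
x = 27: 4 elements are < x, 1 elements are > x.
New sorted list: [5, 7, 21, 24, 27, 29]
New median = 45/2

Answer: 45/2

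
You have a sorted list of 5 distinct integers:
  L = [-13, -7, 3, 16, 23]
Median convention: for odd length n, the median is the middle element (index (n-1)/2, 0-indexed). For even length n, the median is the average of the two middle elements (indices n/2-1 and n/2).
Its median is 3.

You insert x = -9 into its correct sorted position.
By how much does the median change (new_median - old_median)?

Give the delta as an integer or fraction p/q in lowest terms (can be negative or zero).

Answer: -5

Derivation:
Old median = 3
After inserting x = -9: new sorted = [-13, -9, -7, 3, 16, 23]
New median = -2
Delta = -2 - 3 = -5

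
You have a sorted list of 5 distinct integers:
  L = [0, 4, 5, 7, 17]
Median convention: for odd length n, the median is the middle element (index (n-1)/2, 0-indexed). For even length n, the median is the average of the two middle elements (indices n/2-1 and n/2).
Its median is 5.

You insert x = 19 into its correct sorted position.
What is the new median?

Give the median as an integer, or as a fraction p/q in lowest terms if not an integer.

Answer: 6

Derivation:
Old list (sorted, length 5): [0, 4, 5, 7, 17]
Old median = 5
Insert x = 19
Old length odd (5). Middle was index 2 = 5.
New length even (6). New median = avg of two middle elements.
x = 19: 5 elements are < x, 0 elements are > x.
New sorted list: [0, 4, 5, 7, 17, 19]
New median = 6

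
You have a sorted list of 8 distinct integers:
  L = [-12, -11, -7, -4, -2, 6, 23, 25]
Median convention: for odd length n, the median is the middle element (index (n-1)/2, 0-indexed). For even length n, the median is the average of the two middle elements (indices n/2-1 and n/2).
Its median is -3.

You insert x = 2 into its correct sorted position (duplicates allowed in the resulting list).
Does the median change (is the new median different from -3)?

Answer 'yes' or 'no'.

Answer: yes

Derivation:
Old median = -3
Insert x = 2
New median = -2
Changed? yes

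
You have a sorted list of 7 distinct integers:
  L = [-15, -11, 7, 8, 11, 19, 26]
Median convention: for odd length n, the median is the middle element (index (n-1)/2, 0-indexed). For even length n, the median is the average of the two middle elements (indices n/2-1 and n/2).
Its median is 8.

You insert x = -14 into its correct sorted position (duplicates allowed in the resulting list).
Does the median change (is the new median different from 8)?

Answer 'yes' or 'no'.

Answer: yes

Derivation:
Old median = 8
Insert x = -14
New median = 15/2
Changed? yes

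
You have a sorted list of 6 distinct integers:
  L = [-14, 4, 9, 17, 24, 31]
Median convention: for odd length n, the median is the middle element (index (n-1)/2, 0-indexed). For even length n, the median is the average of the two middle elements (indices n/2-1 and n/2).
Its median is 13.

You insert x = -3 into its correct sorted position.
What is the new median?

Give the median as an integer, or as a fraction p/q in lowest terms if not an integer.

Answer: 9

Derivation:
Old list (sorted, length 6): [-14, 4, 9, 17, 24, 31]
Old median = 13
Insert x = -3
Old length even (6). Middle pair: indices 2,3 = 9,17.
New length odd (7). New median = single middle element.
x = -3: 1 elements are < x, 5 elements are > x.
New sorted list: [-14, -3, 4, 9, 17, 24, 31]
New median = 9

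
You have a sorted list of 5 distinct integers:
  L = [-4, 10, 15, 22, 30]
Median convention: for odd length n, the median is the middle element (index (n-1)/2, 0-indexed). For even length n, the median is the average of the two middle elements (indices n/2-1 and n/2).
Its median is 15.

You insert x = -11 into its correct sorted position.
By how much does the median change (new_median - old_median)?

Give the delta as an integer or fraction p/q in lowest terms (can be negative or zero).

Answer: -5/2

Derivation:
Old median = 15
After inserting x = -11: new sorted = [-11, -4, 10, 15, 22, 30]
New median = 25/2
Delta = 25/2 - 15 = -5/2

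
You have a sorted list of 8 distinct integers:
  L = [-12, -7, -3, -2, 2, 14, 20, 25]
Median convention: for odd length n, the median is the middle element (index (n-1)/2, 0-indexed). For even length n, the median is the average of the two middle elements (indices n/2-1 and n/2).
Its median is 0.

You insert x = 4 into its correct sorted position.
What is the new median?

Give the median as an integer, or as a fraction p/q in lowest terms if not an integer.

Old list (sorted, length 8): [-12, -7, -3, -2, 2, 14, 20, 25]
Old median = 0
Insert x = 4
Old length even (8). Middle pair: indices 3,4 = -2,2.
New length odd (9). New median = single middle element.
x = 4: 5 elements are < x, 3 elements are > x.
New sorted list: [-12, -7, -3, -2, 2, 4, 14, 20, 25]
New median = 2

Answer: 2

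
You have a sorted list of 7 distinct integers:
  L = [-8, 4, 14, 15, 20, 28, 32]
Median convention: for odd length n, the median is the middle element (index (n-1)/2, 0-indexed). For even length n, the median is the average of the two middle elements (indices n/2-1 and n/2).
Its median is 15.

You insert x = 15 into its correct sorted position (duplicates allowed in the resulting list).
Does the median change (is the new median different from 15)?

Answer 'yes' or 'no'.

Answer: no

Derivation:
Old median = 15
Insert x = 15
New median = 15
Changed? no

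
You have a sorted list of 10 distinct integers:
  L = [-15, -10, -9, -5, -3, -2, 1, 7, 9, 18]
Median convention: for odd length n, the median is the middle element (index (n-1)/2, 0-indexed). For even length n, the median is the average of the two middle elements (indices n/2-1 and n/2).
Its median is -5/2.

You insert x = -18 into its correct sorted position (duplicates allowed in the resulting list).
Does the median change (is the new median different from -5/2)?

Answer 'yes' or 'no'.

Answer: yes

Derivation:
Old median = -5/2
Insert x = -18
New median = -3
Changed? yes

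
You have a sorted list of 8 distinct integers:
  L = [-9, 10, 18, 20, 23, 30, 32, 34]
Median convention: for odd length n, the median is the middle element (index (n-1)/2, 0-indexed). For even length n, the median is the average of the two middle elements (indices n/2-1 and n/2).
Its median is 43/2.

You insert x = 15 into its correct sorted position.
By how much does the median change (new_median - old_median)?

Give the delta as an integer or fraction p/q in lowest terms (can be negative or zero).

Old median = 43/2
After inserting x = 15: new sorted = [-9, 10, 15, 18, 20, 23, 30, 32, 34]
New median = 20
Delta = 20 - 43/2 = -3/2

Answer: -3/2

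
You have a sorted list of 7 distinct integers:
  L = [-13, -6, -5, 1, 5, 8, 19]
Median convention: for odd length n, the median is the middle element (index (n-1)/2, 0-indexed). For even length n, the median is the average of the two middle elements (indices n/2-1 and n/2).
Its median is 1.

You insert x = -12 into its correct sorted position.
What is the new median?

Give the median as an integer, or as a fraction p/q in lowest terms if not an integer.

Old list (sorted, length 7): [-13, -6, -5, 1, 5, 8, 19]
Old median = 1
Insert x = -12
Old length odd (7). Middle was index 3 = 1.
New length even (8). New median = avg of two middle elements.
x = -12: 1 elements are < x, 6 elements are > x.
New sorted list: [-13, -12, -6, -5, 1, 5, 8, 19]
New median = -2

Answer: -2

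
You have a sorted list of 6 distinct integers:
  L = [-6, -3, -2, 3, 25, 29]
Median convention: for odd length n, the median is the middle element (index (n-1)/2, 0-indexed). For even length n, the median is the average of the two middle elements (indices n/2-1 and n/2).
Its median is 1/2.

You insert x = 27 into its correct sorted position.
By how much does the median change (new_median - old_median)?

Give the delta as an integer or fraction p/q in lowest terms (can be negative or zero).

Old median = 1/2
After inserting x = 27: new sorted = [-6, -3, -2, 3, 25, 27, 29]
New median = 3
Delta = 3 - 1/2 = 5/2

Answer: 5/2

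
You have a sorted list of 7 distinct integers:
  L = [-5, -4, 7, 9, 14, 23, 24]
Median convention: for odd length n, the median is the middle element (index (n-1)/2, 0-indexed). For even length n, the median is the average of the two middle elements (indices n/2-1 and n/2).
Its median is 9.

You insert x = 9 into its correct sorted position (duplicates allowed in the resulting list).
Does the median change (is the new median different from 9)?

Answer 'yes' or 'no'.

Old median = 9
Insert x = 9
New median = 9
Changed? no

Answer: no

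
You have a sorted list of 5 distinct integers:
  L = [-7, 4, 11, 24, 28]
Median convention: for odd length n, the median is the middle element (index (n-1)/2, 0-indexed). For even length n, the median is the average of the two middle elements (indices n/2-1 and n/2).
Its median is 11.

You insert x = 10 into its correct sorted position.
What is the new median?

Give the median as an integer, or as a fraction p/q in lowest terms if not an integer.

Answer: 21/2

Derivation:
Old list (sorted, length 5): [-7, 4, 11, 24, 28]
Old median = 11
Insert x = 10
Old length odd (5). Middle was index 2 = 11.
New length even (6). New median = avg of two middle elements.
x = 10: 2 elements are < x, 3 elements are > x.
New sorted list: [-7, 4, 10, 11, 24, 28]
New median = 21/2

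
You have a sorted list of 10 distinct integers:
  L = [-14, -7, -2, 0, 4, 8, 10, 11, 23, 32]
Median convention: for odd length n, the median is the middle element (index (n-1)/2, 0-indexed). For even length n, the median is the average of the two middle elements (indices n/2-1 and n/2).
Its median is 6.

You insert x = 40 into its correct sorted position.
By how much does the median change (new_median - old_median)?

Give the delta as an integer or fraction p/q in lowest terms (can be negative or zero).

Answer: 2

Derivation:
Old median = 6
After inserting x = 40: new sorted = [-14, -7, -2, 0, 4, 8, 10, 11, 23, 32, 40]
New median = 8
Delta = 8 - 6 = 2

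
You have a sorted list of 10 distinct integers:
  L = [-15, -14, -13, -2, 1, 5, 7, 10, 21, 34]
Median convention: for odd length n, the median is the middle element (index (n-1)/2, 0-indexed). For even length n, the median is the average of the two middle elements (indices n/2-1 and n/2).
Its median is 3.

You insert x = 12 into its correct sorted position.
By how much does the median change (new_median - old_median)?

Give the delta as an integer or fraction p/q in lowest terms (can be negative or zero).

Old median = 3
After inserting x = 12: new sorted = [-15, -14, -13, -2, 1, 5, 7, 10, 12, 21, 34]
New median = 5
Delta = 5 - 3 = 2

Answer: 2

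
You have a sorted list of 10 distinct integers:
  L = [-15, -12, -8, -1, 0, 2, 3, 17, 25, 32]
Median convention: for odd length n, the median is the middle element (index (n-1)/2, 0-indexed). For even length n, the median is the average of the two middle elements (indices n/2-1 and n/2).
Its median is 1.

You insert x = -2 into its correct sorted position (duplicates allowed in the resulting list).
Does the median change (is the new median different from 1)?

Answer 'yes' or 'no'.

Old median = 1
Insert x = -2
New median = 0
Changed? yes

Answer: yes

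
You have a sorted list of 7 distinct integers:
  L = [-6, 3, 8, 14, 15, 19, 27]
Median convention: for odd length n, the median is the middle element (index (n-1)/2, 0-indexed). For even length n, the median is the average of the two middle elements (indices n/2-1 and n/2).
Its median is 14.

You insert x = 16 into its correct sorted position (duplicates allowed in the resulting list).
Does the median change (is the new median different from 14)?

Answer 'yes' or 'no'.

Old median = 14
Insert x = 16
New median = 29/2
Changed? yes

Answer: yes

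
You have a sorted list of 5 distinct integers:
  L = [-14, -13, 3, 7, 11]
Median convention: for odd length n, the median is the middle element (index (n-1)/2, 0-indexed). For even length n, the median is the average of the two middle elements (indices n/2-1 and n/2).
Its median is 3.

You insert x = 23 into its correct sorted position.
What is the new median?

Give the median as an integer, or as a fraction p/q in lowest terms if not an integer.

Answer: 5

Derivation:
Old list (sorted, length 5): [-14, -13, 3, 7, 11]
Old median = 3
Insert x = 23
Old length odd (5). Middle was index 2 = 3.
New length even (6). New median = avg of two middle elements.
x = 23: 5 elements are < x, 0 elements are > x.
New sorted list: [-14, -13, 3, 7, 11, 23]
New median = 5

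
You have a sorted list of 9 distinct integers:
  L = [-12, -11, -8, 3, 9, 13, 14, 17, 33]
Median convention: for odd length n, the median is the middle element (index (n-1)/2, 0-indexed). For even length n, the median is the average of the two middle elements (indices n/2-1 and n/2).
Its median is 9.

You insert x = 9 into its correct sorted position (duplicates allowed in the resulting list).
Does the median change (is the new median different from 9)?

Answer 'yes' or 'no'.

Answer: no

Derivation:
Old median = 9
Insert x = 9
New median = 9
Changed? no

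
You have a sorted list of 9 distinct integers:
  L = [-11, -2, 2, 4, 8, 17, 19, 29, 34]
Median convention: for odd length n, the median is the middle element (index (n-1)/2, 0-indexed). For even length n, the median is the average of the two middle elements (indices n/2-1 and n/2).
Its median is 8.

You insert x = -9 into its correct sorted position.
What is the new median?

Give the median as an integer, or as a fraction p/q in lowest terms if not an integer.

Answer: 6

Derivation:
Old list (sorted, length 9): [-11, -2, 2, 4, 8, 17, 19, 29, 34]
Old median = 8
Insert x = -9
Old length odd (9). Middle was index 4 = 8.
New length even (10). New median = avg of two middle elements.
x = -9: 1 elements are < x, 8 elements are > x.
New sorted list: [-11, -9, -2, 2, 4, 8, 17, 19, 29, 34]
New median = 6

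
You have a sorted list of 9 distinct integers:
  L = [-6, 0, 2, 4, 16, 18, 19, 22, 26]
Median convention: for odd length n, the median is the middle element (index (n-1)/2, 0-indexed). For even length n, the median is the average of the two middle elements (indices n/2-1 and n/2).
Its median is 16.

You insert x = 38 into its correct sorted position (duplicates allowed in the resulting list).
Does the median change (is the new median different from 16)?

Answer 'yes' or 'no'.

Answer: yes

Derivation:
Old median = 16
Insert x = 38
New median = 17
Changed? yes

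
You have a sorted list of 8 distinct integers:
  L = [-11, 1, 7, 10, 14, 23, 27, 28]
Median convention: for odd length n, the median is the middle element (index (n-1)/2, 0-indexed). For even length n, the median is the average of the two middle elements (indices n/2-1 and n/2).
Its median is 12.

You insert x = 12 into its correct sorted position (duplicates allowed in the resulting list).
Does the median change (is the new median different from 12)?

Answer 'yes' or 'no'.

Old median = 12
Insert x = 12
New median = 12
Changed? no

Answer: no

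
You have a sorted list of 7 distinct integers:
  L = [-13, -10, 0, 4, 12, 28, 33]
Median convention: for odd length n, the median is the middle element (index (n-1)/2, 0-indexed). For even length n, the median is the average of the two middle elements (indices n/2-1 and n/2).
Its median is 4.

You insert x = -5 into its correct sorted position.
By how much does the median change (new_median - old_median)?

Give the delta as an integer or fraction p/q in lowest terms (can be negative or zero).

Answer: -2

Derivation:
Old median = 4
After inserting x = -5: new sorted = [-13, -10, -5, 0, 4, 12, 28, 33]
New median = 2
Delta = 2 - 4 = -2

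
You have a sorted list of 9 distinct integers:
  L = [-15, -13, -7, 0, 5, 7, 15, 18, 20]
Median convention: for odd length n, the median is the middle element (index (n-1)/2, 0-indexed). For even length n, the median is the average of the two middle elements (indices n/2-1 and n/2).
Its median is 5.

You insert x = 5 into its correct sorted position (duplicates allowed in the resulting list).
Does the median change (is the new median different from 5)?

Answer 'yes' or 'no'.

Old median = 5
Insert x = 5
New median = 5
Changed? no

Answer: no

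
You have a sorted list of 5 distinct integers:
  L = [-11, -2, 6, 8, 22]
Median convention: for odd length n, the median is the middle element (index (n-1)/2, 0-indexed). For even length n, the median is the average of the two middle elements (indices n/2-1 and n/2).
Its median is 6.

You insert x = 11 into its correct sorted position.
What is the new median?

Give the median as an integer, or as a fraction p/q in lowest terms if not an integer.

Old list (sorted, length 5): [-11, -2, 6, 8, 22]
Old median = 6
Insert x = 11
Old length odd (5). Middle was index 2 = 6.
New length even (6). New median = avg of two middle elements.
x = 11: 4 elements are < x, 1 elements are > x.
New sorted list: [-11, -2, 6, 8, 11, 22]
New median = 7

Answer: 7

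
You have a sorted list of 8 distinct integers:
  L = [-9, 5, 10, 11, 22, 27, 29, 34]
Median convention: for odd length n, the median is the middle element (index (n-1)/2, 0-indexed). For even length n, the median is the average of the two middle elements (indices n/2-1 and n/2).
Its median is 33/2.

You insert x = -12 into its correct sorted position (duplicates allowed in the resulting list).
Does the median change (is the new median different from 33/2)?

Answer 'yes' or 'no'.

Old median = 33/2
Insert x = -12
New median = 11
Changed? yes

Answer: yes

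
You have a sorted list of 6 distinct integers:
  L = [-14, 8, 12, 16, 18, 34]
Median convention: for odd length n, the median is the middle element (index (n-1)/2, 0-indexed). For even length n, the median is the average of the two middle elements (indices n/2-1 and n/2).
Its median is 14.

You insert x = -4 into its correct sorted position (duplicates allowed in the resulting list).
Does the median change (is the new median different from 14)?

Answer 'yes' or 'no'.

Answer: yes

Derivation:
Old median = 14
Insert x = -4
New median = 12
Changed? yes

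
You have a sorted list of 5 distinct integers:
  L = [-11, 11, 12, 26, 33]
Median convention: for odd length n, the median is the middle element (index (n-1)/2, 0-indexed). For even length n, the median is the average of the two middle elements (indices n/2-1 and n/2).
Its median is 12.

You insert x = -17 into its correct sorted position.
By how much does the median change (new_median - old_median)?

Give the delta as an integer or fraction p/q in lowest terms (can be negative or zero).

Old median = 12
After inserting x = -17: new sorted = [-17, -11, 11, 12, 26, 33]
New median = 23/2
Delta = 23/2 - 12 = -1/2

Answer: -1/2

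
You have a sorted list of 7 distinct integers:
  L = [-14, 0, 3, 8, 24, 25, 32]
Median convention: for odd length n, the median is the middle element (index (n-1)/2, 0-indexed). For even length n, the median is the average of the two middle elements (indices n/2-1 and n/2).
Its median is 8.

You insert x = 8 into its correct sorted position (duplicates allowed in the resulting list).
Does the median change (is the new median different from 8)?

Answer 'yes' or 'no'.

Answer: no

Derivation:
Old median = 8
Insert x = 8
New median = 8
Changed? no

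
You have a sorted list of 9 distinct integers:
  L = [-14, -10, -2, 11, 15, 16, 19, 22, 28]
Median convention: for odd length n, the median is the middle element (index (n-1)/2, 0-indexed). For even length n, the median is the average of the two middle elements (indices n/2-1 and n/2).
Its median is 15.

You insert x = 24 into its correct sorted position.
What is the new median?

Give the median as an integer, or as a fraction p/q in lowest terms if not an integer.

Answer: 31/2

Derivation:
Old list (sorted, length 9): [-14, -10, -2, 11, 15, 16, 19, 22, 28]
Old median = 15
Insert x = 24
Old length odd (9). Middle was index 4 = 15.
New length even (10). New median = avg of two middle elements.
x = 24: 8 elements are < x, 1 elements are > x.
New sorted list: [-14, -10, -2, 11, 15, 16, 19, 22, 24, 28]
New median = 31/2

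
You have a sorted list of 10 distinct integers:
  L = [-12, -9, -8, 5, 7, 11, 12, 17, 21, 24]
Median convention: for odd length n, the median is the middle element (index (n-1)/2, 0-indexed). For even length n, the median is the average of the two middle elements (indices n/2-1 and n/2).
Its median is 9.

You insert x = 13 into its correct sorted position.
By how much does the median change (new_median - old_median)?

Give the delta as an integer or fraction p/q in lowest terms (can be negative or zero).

Answer: 2

Derivation:
Old median = 9
After inserting x = 13: new sorted = [-12, -9, -8, 5, 7, 11, 12, 13, 17, 21, 24]
New median = 11
Delta = 11 - 9 = 2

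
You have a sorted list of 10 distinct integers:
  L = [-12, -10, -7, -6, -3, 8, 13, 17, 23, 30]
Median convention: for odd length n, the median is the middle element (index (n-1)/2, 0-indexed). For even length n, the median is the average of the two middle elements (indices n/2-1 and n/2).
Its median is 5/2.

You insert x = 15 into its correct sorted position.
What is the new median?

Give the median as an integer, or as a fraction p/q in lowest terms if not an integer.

Old list (sorted, length 10): [-12, -10, -7, -6, -3, 8, 13, 17, 23, 30]
Old median = 5/2
Insert x = 15
Old length even (10). Middle pair: indices 4,5 = -3,8.
New length odd (11). New median = single middle element.
x = 15: 7 elements are < x, 3 elements are > x.
New sorted list: [-12, -10, -7, -6, -3, 8, 13, 15, 17, 23, 30]
New median = 8

Answer: 8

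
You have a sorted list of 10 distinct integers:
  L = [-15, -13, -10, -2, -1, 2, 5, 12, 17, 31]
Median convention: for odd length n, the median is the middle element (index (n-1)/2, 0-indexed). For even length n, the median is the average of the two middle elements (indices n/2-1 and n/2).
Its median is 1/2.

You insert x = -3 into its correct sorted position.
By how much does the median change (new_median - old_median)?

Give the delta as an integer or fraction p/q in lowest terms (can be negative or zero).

Old median = 1/2
After inserting x = -3: new sorted = [-15, -13, -10, -3, -2, -1, 2, 5, 12, 17, 31]
New median = -1
Delta = -1 - 1/2 = -3/2

Answer: -3/2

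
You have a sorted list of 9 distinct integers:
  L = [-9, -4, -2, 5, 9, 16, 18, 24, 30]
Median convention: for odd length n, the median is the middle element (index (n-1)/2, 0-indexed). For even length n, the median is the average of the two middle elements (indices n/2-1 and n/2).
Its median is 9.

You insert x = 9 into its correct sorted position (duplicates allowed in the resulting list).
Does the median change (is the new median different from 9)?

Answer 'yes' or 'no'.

Old median = 9
Insert x = 9
New median = 9
Changed? no

Answer: no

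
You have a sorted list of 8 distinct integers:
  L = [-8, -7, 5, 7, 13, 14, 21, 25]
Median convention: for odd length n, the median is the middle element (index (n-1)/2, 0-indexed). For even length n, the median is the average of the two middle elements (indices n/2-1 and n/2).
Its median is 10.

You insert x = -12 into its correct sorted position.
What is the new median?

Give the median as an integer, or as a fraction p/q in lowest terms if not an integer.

Old list (sorted, length 8): [-8, -7, 5, 7, 13, 14, 21, 25]
Old median = 10
Insert x = -12
Old length even (8). Middle pair: indices 3,4 = 7,13.
New length odd (9). New median = single middle element.
x = -12: 0 elements are < x, 8 elements are > x.
New sorted list: [-12, -8, -7, 5, 7, 13, 14, 21, 25]
New median = 7

Answer: 7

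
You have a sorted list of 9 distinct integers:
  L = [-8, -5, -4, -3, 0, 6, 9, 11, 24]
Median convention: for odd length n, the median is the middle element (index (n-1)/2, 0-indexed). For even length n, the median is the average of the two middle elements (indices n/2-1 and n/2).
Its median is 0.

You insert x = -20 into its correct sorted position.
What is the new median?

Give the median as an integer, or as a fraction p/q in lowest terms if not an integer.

Old list (sorted, length 9): [-8, -5, -4, -3, 0, 6, 9, 11, 24]
Old median = 0
Insert x = -20
Old length odd (9). Middle was index 4 = 0.
New length even (10). New median = avg of two middle elements.
x = -20: 0 elements are < x, 9 elements are > x.
New sorted list: [-20, -8, -5, -4, -3, 0, 6, 9, 11, 24]
New median = -3/2

Answer: -3/2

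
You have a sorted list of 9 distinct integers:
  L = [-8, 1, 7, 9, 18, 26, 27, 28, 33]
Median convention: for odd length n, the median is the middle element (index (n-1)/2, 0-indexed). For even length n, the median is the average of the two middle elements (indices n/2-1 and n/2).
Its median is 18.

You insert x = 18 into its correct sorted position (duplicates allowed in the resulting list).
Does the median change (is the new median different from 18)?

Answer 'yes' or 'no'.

Old median = 18
Insert x = 18
New median = 18
Changed? no

Answer: no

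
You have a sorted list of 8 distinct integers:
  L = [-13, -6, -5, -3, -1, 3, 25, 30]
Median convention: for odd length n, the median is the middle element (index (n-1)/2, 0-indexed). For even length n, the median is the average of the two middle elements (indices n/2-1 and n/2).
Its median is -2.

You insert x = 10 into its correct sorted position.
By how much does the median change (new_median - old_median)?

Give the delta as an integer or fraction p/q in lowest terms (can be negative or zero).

Old median = -2
After inserting x = 10: new sorted = [-13, -6, -5, -3, -1, 3, 10, 25, 30]
New median = -1
Delta = -1 - -2 = 1

Answer: 1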